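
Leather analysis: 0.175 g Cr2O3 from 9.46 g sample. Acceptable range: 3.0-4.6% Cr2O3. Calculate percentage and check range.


Cr2O3 = 1.85%
Within range: No

Cr2O3% = 0.175 / 9.46 x 100 = 1.85%
Acceptable range: 3.0 to 4.6%
Within range: No


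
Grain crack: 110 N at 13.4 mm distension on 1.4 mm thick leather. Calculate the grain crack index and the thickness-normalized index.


Crack index = 8.2 N/mm
Normalized index = 5.9 N/mm per mm

Crack index = 110 / 13.4 = 8.2 N/mm
Normalized = 8.2 / 1.4 = 5.9 N/mm per mm


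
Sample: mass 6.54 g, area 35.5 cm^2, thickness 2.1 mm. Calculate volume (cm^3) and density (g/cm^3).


Thickness in cm = 2.1 / 10 = 0.21 cm
Volume = 35.5 x 0.21 = 7.455 cm^3
Density = 6.54 / 7.455 = 0.877 g/cm^3


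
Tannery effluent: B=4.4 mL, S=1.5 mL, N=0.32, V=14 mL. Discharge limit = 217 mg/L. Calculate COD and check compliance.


COD = (4.4 - 1.5) x 0.32 x 8000 / 14 = 530.3 mg/L
Limit: 217 mg/L
Compliant: No


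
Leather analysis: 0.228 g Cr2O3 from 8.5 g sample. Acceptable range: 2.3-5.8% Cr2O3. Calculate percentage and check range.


Cr2O3% = 0.228 / 8.5 x 100 = 2.68%
Acceptable range: 2.3 to 5.8%
Within range: Yes


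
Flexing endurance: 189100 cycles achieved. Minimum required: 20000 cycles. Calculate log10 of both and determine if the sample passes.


log10(189100) = 5.28
log10(20000) = 4.30
Passes: Yes


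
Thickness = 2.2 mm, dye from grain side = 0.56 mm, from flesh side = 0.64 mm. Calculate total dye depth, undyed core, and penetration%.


Total dyed = 1.20 mm
Undyed core = 1.00 mm
Penetration = 54.5%

Total dyed = 0.56 + 0.64 = 1.20 mm
Undyed core = 2.2 - 1.20 = 1.00 mm
Penetration = 1.20 / 2.2 x 100 = 54.5%


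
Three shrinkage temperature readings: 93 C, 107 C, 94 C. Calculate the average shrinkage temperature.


Average = (93 + 107 + 94) / 3
Average = 294 / 3 = 98.0 C


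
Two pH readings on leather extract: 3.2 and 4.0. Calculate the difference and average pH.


Difference = |3.2 - 4.0| = 0.8
Average = (3.2 + 4.0) / 2 = 3.60


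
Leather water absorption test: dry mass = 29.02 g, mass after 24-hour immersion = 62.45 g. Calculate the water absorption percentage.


Water absorbed = 62.45 - 29.02 = 33.43 g
WA% = 33.43 / 29.02 x 100 = 115.2%


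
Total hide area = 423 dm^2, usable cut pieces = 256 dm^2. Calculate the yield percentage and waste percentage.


Yield = 256 / 423 x 100 = 60.5%
Waste = 423 - 256 = 167 dm^2
Waste% = 100 - 60.5 = 39.5%


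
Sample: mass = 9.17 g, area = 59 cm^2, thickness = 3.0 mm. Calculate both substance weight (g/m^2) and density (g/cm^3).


Substance weight = 1554.2 g/m^2
Density = 0.518 g/cm^3

SW = 9.17 / 59 x 10000 = 1554.2 g/m^2
Volume = 59 x 3.0 / 10 = 17.70 cm^3
Density = 9.17 / 17.70 = 0.518 g/cm^3


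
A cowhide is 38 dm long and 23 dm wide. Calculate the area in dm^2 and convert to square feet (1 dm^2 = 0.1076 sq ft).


874 dm^2
94.04 sq ft

Area = 38 x 23 = 874 dm^2
Conversion: 874 x 0.1076 = 94.04 sq ft


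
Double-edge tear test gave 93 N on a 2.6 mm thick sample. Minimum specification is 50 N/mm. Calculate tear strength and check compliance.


Tear strength = 93 / 2.6 = 35.8 N/mm
Required minimum = 50 N/mm
Compliant: No


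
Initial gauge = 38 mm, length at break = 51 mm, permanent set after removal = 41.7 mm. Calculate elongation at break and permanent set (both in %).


Elongation at break = (51 - 38) / 38 x 100 = 34.2%
Permanent set = (41.7 - 38) / 38 x 100 = 9.7%


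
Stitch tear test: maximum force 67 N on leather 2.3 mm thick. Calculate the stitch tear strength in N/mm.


29.1 N/mm


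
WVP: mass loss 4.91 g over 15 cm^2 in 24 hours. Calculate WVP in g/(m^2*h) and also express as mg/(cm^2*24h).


WVP = 4.91 / (15 x 24) x 10000 = 136.39 g/(m^2*h)
Mass loss in mg = 4.91 x 1000 = 4910 mg
Per cm^2 per 24h in mg: 4910 x 24 / (15 x 24) = 117840 / 360 = 327.33 mg/(cm^2*24h)


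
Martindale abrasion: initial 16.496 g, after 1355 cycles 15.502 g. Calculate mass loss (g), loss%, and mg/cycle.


Loss = 16.496 - 15.502 = 0.994 g
Loss% = 0.994 / 16.496 x 100 = 6.03%
Rate = 0.994 / 1355 x 1000 = 0.734 mg/cycle


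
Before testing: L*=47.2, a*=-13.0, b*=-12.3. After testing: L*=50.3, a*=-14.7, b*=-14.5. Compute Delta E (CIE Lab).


dL = 50.3 - 47.2 = 3.1
da = -14.7 - (-13.0) = -1.7
db = -14.5 - (-12.3) = -2.2
dE = sqrt((3.1)^2 + (-1.7)^2 + (-2.2)^2) = 4.16


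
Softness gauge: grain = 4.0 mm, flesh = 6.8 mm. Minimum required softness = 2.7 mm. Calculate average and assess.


Average = (4.0 + 6.8) / 2 = 5.40 mm
Minimum = 2.7 mm
Meets requirement: Yes


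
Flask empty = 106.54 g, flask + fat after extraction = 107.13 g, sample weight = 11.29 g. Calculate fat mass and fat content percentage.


Fat mass = 107.13 - 106.54 = 0.59 g
Fat% = 0.59 / 11.29 x 100 = 5.2%


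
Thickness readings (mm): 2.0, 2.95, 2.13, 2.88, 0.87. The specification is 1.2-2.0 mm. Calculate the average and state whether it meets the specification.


Sum = 10.83
Average = 10.83 / 5 = 2.17 mm
Specification range: 1.2 to 2.0 mm
Within spec: No


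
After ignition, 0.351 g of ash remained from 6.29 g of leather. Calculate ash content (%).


Ash% = 0.351 / 6.29 x 100
Ash% = 5.58%


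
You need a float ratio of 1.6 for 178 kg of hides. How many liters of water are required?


Water = hide weight x target ratio
Water = 178 x 1.6 = 284.8 L


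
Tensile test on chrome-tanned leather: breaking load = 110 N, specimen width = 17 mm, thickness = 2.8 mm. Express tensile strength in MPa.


2.31 MPa

Cross-section = 17 x 2.8 = 47.6 mm^2
TS = 110 / 47.6 = 2.31 MPa
(1 N/mm^2 = 1 MPa)


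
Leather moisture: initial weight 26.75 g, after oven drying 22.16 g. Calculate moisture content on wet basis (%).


17.2%

Moisture = 26.75 - 22.16 = 4.59 g
MC = 4.59 / 26.75 x 100 = 17.2%


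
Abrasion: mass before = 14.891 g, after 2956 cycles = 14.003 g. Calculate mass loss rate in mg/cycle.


0.300 mg/cycle


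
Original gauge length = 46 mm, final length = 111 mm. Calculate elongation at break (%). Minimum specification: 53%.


Elongation = 141.3%
Meets spec: Yes

Extension = 111 - 46 = 65 mm
Elongation = 65 / 46 x 100 = 141.3%
Minimum required: 53%
Meets specification: Yes


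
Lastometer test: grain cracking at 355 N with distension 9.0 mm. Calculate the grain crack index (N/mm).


39.4 N/mm

Grain crack index = force / distension
Index = 355 / 9.0 = 39.4 N/mm


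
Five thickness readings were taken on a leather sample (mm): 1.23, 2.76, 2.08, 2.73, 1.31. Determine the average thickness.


2.02 mm

Sum = 1.23 + 2.76 + 2.08 + 2.73 + 1.31 = 10.11
Average = 10.11 / 5 = 2.02 mm


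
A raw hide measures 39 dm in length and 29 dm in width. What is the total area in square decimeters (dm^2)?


1131 dm^2


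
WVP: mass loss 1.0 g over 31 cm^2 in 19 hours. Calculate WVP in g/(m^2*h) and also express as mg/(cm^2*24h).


WVP = 1.0 / (31 x 19) x 10000 = 16.98 g/(m^2*h)
Mass loss in mg = 1.0 x 1000 = 1000 mg
Per cm^2 per 24h in mg: 1000 x 24 / (31 x 19) = 24000 / 589 = 40.75 mg/(cm^2*24h)


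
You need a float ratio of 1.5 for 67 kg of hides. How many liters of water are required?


Water = hide weight x target ratio
Water = 67 x 1.5 = 100.5 L


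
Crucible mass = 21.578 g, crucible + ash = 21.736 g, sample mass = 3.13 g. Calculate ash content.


Ash mass = 0.158 g
Ash content = 5.05%

Ash mass = 21.736 - 21.578 = 0.158 g
Ash% = 0.158 / 3.13 x 100 = 5.05%


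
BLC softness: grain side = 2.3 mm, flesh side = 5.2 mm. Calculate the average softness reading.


Average = (2.3 + 5.2) / 2
Average = 3.75 mm


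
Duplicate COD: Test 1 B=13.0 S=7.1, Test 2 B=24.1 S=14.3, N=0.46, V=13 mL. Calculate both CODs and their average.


COD1 = (13.0 - 7.1) x 0.46 x 8000 / 13 = 1670.2 mg/L
COD2 = (24.1 - 14.3) x 0.46 x 8000 / 13 = 2774.2 mg/L
Average = (1670.2 + 2774.2) / 2 = 2222.2 mg/L


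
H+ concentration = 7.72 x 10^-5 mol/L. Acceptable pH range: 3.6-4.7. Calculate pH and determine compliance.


pH = -log10(7.72 x 10^-5) = 4.11
Range: 3.6 to 4.7
Compliant: Yes


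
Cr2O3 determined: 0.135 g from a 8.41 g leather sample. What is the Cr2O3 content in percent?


Cr2O3% = 0.135 / 8.41 x 100
Cr2O3% = 1.61%


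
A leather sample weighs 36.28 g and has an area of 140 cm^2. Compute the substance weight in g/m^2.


2591.4 g/m^2

Substance weight = mass / area x 10000
SW = 36.28 / 140 x 10000
SW = 2591.4 g/m^2


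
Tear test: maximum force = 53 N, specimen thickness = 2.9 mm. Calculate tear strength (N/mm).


18.3 N/mm


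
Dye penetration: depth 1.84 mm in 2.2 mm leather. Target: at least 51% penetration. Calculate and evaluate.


Penetration = 83.6%
Meets target: Yes

Penetration = 1.84 / 2.2 x 100 = 83.6%
Target: 51%
Meets target: Yes


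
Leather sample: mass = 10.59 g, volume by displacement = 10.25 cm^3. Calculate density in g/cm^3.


1.033 g/cm^3

Density = mass / volume
Density = 10.59 / 10.25 = 1.033 g/cm^3


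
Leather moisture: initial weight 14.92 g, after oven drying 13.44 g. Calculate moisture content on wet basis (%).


9.9%


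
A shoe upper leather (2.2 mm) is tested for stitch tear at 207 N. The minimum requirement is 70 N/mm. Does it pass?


STS = 207 / 2.2 = 94.1 N/mm
Minimum required: 70 N/mm
Passes: Yes


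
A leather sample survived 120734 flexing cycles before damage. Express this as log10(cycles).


5.08


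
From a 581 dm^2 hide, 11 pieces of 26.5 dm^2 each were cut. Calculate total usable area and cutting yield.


Usable area = 291.5 dm^2
Yield = 50.2%

Total usable = 11 x 26.5 = 291.5 dm^2
Yield = 291.5 / 581 x 100 = 50.2%


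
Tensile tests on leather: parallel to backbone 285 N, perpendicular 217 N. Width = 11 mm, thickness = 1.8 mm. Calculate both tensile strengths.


Area = 11 x 1.8 = 19.8 mm^2
TS (parallel) = 285 / 19.8 = 14.39 N/mm^2
TS (perpendicular) = 217 / 19.8 = 10.96 N/mm^2


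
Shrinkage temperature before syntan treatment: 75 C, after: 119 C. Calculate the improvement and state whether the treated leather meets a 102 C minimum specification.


Improvement = 44 C
Meets 102 C spec: Yes


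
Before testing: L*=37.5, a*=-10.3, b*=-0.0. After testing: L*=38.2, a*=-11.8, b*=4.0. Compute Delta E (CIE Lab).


Delta E = 4.33

dL = 38.2 - 37.5 = 0.7
da = -11.8 - (-10.3) = -1.5
db = 4.0 - (-0.0) = 4.0
dE = sqrt((0.7)^2 + (-1.5)^2 + (4.0)^2) = 4.33


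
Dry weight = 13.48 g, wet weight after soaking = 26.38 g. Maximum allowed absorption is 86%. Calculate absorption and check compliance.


Absorption = 95.7%
Compliant: No

WA = (26.38 - 13.48) / 13.48 x 100 = 95.7%
Maximum allowed: 86%
Compliant: No


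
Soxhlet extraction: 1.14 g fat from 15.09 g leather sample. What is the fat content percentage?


7.6%


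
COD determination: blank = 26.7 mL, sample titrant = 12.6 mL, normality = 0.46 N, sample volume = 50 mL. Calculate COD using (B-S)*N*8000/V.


1037.8 mg/L


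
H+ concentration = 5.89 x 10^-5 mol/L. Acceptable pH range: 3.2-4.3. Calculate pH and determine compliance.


pH = 4.23
Compliant: Yes

pH = -log10(5.89 x 10^-5) = 4.23
Range: 3.2 to 4.3
Compliant: Yes


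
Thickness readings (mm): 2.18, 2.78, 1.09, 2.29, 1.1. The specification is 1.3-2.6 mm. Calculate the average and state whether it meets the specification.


Sum = 9.44
Average = 9.44 / 5 = 1.89 mm
Specification range: 1.3 to 2.6 mm
Within spec: Yes


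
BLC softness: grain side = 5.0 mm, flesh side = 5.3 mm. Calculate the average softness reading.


5.15 mm

Average = (5.0 + 5.3) / 2
Average = 5.15 mm


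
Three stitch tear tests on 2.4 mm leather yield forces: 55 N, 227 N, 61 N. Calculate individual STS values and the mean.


STS1 = 22.9 N/mm
STS2 = 94.6 N/mm
STS3 = 25.4 N/mm
Mean = 47.6 N/mm


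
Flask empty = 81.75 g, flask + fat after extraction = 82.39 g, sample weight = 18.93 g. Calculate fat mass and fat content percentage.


Fat mass = 82.39 - 81.75 = 0.64 g
Fat% = 0.64 / 18.93 x 100 = 3.4%


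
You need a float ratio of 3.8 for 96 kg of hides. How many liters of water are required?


364.8 L


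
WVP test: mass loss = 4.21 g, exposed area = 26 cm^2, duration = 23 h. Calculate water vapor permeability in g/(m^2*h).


70.40 g/(m^2*h)


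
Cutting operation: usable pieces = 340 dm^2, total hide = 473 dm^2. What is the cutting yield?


71.9%

Yield = usable / total x 100
Yield = 340 / 473 x 100 = 71.9%


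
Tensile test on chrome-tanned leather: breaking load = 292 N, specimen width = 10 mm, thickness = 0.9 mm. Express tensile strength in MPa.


32.44 MPa

Cross-section = 10 x 0.9 = 9.0 mm^2
TS = 292 / 9.0 = 32.44 MPa
(1 N/mm^2 = 1 MPa)


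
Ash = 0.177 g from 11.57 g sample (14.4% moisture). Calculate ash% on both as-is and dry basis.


As-is ash = 1.53%
Dry-basis ash = 1.79%


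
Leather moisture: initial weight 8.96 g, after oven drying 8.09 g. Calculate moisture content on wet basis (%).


Moisture = 8.96 - 8.09 = 0.87 g
MC = 0.87 / 8.96 x 100 = 9.7%


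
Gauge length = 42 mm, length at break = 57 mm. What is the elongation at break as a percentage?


35.7%


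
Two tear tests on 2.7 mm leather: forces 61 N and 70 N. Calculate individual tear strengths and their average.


Tear 1 = 22.6 N/mm
Tear 2 = 25.9 N/mm
Average = 24.3 N/mm

Tear 1 = 61 / 2.7 = 22.6 N/mm
Tear 2 = 70 / 2.7 = 25.9 N/mm
Average = (22.6 + 25.9) / 2 = 24.3 N/mm


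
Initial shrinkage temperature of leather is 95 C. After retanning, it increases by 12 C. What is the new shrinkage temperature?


107 C


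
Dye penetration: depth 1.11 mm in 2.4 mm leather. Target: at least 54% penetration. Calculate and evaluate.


Penetration = 46.3%
Meets target: No

Penetration = 1.11 / 2.4 x 100 = 46.3%
Target: 54%
Meets target: No


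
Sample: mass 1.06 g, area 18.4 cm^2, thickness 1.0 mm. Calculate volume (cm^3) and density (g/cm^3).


Thickness in cm = 1.0 / 10 = 0.10 cm
Volume = 18.4 x 0.10 = 1.840 cm^3
Density = 1.06 / 1.840 = 0.576 g/cm^3


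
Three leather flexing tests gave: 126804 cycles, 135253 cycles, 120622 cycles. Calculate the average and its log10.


Average = (126804 + 135253 + 120622) / 3 = 127560 cycles
log10(127560) = 5.11


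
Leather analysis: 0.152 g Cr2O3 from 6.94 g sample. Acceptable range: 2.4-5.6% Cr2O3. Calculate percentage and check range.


Cr2O3% = 0.152 / 6.94 x 100 = 2.19%
Acceptable range: 2.4 to 5.6%
Within range: No


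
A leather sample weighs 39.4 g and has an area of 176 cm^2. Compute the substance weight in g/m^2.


2238.6 g/m^2


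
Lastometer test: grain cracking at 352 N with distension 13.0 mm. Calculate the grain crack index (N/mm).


27.1 N/mm

Grain crack index = force / distension
Index = 352 / 13.0 = 27.1 N/mm


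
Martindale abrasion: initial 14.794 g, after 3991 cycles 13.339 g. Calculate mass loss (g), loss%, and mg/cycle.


Mass loss = 1.455 g
Loss = 9.84%
Rate = 0.365 mg/cycle


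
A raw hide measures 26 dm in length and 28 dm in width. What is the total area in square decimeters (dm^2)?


Area = length x width
Area = 26 x 28 = 728 dm^2


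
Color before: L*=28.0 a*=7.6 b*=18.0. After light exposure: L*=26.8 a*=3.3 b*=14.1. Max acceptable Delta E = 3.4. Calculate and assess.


dL = -1.2, da = -4.3, db = -3.9
dE = sqrt((-1.2)^2 + (-4.3)^2 + (-3.9)^2) = 5.93
Max = 3.4
Passes: No


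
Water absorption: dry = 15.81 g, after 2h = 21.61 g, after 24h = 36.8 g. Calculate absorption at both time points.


WA (2h) = (21.61 - 15.81) / 15.81 x 100 = 36.7%
WA (24h) = (36.8 - 15.81) / 15.81 x 100 = 132.8%


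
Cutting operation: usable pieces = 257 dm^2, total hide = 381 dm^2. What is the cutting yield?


Yield = usable / total x 100
Yield = 257 / 381 x 100 = 67.5%


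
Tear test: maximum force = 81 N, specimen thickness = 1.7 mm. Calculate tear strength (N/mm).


Tear strength = force / thickness
Tear = 81 / 1.7 = 47.6 N/mm


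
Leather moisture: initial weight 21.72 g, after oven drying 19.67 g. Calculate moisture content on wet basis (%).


9.4%

Moisture = 21.72 - 19.67 = 2.05 g
MC = 2.05 / 21.72 x 100 = 9.4%


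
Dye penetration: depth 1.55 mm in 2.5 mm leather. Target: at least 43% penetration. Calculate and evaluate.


Penetration = 62.0%
Meets target: Yes

Penetration = 1.55 / 2.5 x 100 = 62.0%
Target: 43%
Meets target: Yes


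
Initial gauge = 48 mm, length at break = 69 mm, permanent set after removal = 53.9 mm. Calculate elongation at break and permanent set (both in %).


Elongation at break = (69 - 48) / 48 x 100 = 43.8%
Permanent set = (53.9 - 48) / 48 x 100 = 12.3%


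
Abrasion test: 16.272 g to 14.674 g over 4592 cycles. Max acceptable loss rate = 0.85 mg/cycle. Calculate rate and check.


Rate = 0.348 mg/cycle
Passes: Yes

Loss = 16.272 - 14.674 = 1.598 g
Rate = 1.598 g / 4592 cycles x 1000 = 0.348 mg/cycle
Max = 0.85 mg/cycle
Passes: Yes


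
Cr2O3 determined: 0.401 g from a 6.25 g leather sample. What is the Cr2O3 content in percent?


Cr2O3% = 0.401 / 6.25 x 100
Cr2O3% = 6.42%


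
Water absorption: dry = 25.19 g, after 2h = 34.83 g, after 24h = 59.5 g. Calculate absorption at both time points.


WA (2h) = (34.83 - 25.19) / 25.19 x 100 = 38.3%
WA (24h) = (59.5 - 25.19) / 25.19 x 100 = 136.2%


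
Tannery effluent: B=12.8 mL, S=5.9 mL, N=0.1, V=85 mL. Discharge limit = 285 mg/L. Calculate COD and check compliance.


COD = 64.9 mg/L
Compliant: Yes


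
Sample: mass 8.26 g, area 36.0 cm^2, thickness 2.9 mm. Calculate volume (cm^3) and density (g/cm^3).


Thickness in cm = 2.9 / 10 = 0.29 cm
Volume = 36.0 x 0.29 = 10.440 cm^3
Density = 8.26 / 10.440 = 0.791 g/cm^3


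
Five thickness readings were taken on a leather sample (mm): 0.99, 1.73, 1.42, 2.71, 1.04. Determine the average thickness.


1.58 mm


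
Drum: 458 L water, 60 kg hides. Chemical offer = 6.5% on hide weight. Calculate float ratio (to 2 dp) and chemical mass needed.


Float ratio = 458 / 60 = 7.63
Chemical = 60 x 6.5 / 100 = 3.9 kg


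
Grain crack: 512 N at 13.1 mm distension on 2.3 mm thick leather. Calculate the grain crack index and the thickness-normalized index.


Crack index = 39.1 N/mm
Normalized index = 17.0 N/mm per mm

Crack index = 512 / 13.1 = 39.1 N/mm
Normalized = 39.1 / 2.3 = 17.0 N/mm per mm


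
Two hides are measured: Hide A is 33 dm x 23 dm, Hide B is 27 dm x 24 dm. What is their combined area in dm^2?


1407 dm^2


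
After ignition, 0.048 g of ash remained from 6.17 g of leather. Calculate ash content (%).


0.78%

Ash% = 0.048 / 6.17 x 100
Ash% = 0.78%


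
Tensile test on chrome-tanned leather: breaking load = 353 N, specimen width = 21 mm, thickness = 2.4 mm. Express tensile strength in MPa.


Cross-section = 21 x 2.4 = 50.4 mm^2
TS = 353 / 50.4 = 7.00 MPa
(1 N/mm^2 = 1 MPa)


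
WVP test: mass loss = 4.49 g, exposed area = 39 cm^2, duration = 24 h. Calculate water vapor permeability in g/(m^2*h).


47.97 g/(m^2*h)

WVP = mass_loss / (area x time) x 10000
WVP = 4.49 / (39 x 24) x 10000
WVP = 4.49 / 936 x 10000 = 47.97 g/(m^2*h)


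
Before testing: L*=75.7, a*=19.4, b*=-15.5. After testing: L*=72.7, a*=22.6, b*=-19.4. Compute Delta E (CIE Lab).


Delta E = 5.87


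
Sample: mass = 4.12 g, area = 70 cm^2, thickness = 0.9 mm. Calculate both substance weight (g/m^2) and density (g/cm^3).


Substance weight = 588.6 g/m^2
Density = 0.654 g/cm^3

SW = 4.12 / 70 x 10000 = 588.6 g/m^2
Volume = 70 x 0.9 / 10 = 6.30 cm^3
Density = 4.12 / 6.30 = 0.654 g/cm^3


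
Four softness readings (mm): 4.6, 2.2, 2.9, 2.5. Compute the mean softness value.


Sum = 4.6 + 2.2 + 2.9 + 2.5
Mean = 12.2 / 4 = 3.05 mm


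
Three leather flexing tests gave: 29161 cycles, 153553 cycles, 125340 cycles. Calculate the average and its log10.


Average = (29161 + 153553 + 125340) / 3 = 102685 cycles
log10(102685) = 5.01


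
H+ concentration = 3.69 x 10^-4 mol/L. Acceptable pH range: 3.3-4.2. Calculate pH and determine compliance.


pH = -log10(3.69 x 10^-4) = 3.43
Range: 3.3 to 4.2
Compliant: Yes


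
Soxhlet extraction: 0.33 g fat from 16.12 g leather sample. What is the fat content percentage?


Fat content = 0.33 / 16.12 x 100
Fat = 2.0%


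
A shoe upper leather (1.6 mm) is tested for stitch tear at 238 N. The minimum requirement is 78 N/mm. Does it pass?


STS = 238 / 1.6 = 148.8 N/mm
Minimum required: 78 N/mm
Passes: Yes


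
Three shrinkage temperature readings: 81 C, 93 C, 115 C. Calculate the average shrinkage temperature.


96.3 C

Average = (81 + 93 + 115) / 3
Average = 289 / 3 = 96.3 C


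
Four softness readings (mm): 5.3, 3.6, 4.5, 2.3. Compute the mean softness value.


3.93 mm


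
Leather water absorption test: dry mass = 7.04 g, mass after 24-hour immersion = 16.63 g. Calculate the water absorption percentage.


136.2%


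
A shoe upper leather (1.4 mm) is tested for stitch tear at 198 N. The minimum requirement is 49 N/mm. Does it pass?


STS = 198 / 1.4 = 141.4 N/mm
Minimum required: 49 N/mm
Passes: Yes


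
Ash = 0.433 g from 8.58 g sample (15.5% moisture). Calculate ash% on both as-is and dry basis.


As-is ash% = 0.433 / 8.58 x 100 = 5.05%
Dry mass = 8.58 x (100 - 15.5) / 100 = 7.2501 g
Dry-basis ash% = 0.433 / 7.2501 x 100 = 5.97%


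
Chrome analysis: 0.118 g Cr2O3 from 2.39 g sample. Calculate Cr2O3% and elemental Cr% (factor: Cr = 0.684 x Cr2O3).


Cr2O3% = 0.118 / 2.39 x 100 = 4.94%
Cr% = 4.94 x 0.684 = 3.38%


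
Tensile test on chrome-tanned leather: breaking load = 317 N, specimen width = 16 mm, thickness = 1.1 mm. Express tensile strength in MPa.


18.01 MPa

Cross-section = 16 x 1.1 = 17.6 mm^2
TS = 317 / 17.6 = 18.01 MPa
(1 N/mm^2 = 1 MPa)


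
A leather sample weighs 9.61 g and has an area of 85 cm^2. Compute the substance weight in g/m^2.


1130.6 g/m^2

Substance weight = mass / area x 10000
SW = 9.61 / 85 x 10000
SW = 1130.6 g/m^2


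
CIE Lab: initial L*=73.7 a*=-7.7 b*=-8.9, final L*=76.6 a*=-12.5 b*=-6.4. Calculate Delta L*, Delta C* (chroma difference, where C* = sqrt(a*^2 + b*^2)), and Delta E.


Delta L* = 76.6 - 73.7 = 2.9
C1* = sqrt((-7.7)^2 + (-8.9)^2) = 11.769
C2* = sqrt((-12.5)^2 + (-6.4)^2) = 14.043
Delta C* = 14.043 - 11.769 = 2.27
Delta E = sqrt((2.9)^2 + (-4.8)^2 + (2.5)^2) = 6.14


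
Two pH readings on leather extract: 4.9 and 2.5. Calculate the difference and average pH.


Difference = |4.9 - 2.5| = 2.4
Average = (4.9 + 2.5) / 2 = 3.70


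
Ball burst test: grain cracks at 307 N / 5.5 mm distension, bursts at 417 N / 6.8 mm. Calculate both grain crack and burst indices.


Crack index = 55.8 N/mm
Burst index = 61.3 N/mm

Crack index = 307 / 5.5 = 55.8 N/mm
Burst index = 417 / 6.8 = 61.3 N/mm


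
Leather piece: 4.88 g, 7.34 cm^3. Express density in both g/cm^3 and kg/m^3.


0.665 g/cm^3
665 kg/m^3

Density = 4.88 / 7.34 = 0.665 g/cm^3
Convert: 0.665 x 1000 = 665 kg/m^3


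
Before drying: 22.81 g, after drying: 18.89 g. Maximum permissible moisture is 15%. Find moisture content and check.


MC = (22.81 - 18.89) / 22.81 x 100 = 17.2%
Maximum: 15%
Acceptable: No


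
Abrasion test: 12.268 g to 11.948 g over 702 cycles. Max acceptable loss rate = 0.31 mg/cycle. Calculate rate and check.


Loss = 12.268 - 11.948 = 0.320 g
Rate = 0.320 g / 702 cycles x 1000 = 0.456 mg/cycle
Max = 0.31 mg/cycle
Passes: No


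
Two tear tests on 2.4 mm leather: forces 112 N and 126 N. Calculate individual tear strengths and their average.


Tear 1 = 112 / 2.4 = 46.7 N/mm
Tear 2 = 126 / 2.4 = 52.5 N/mm
Average = (46.7 + 52.5) / 2 = 49.6 N/mm


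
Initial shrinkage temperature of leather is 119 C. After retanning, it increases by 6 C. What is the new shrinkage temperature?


New Ts = 119 + 6 = 125 C


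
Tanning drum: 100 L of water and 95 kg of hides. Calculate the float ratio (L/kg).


Float ratio = water / hide weight
Ratio = 100 / 95 = 1.1


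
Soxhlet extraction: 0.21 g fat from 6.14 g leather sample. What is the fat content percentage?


Fat content = 0.21 / 6.14 x 100
Fat = 3.4%


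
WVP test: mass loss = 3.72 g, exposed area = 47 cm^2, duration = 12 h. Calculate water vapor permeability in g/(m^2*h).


WVP = mass_loss / (area x time) x 10000
WVP = 3.72 / (47 x 12) x 10000
WVP = 3.72 / 564 x 10000 = 65.96 g/(m^2*h)


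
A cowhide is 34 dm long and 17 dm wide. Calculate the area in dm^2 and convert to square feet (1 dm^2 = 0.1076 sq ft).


Area = 34 x 17 = 578 dm^2
Conversion: 578 x 0.1076 = 62.19 sq ft


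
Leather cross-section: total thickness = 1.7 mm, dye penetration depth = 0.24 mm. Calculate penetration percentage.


Penetration% = 0.24 / 1.7 x 100
Penetration = 14.1%


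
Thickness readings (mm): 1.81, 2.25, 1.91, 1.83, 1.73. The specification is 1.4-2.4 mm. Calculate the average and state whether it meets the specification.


Average = 1.91 mm
Within specification: Yes


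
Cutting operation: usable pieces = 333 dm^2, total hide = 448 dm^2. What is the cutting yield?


74.3%

Yield = usable / total x 100
Yield = 333 / 448 x 100 = 74.3%


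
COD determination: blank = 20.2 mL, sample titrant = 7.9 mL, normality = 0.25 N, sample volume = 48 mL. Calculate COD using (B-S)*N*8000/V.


COD = (20.2 - 7.9) x 0.25 x 8000 / 48
COD = 12.3 x 0.25 x 8000 / 48
COD = 512.5 mg/L


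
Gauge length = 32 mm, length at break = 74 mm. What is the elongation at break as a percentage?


Extension = 74 - 32 = 42 mm
Elongation = 42 / 32 x 100 = 131.3%


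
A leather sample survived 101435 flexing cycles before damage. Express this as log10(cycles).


5.01

log10(101435) = 5.01


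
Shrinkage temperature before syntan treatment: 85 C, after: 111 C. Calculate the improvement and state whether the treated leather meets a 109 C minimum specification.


Improvement = 111 - 85 = 26 C
Spec check: 111 C >= 109 C? Yes


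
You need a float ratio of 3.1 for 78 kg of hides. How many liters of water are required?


241.8 L


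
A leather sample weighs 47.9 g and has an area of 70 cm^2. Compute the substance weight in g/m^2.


6842.9 g/m^2

Substance weight = mass / area x 10000
SW = 47.9 / 70 x 10000
SW = 6842.9 g/m^2


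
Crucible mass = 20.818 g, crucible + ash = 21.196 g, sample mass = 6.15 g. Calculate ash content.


Ash mass = 21.196 - 20.818 = 0.378 g
Ash% = 0.378 / 6.15 x 100 = 6.15%


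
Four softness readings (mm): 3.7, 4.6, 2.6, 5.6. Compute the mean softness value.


Sum = 3.7 + 4.6 + 2.6 + 5.6
Mean = 16.5 / 4 = 4.13 mm


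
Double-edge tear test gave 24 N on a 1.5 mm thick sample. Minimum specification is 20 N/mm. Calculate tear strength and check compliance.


Tear strength = 16.0 N/mm
Compliant: No


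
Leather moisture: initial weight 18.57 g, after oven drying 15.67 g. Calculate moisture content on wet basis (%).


Moisture = 18.57 - 15.67 = 2.90 g
MC = 2.90 / 18.57 x 100 = 15.6%


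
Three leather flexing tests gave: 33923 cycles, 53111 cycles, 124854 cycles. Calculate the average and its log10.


Average = (33923 + 53111 + 124854) / 3 = 70629 cycles
log10(70629) = 4.85


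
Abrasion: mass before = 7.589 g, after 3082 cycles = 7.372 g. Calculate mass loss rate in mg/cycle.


0.070 mg/cycle

Mass loss = 7.589 - 7.372 = 0.217 g
Rate = 0.217 / 3082 x 1000 = 0.070 mg/cycle


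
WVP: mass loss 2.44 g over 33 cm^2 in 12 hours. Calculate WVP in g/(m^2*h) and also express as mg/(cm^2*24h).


WVP = 61.62 g/(m^2*h)
Daily rate = 147.88 mg/(cm^2*24h)

WVP = 2.44 / (33 x 12) x 10000 = 61.62 g/(m^2*h)
Mass loss in mg = 2.44 x 1000 = 2440 mg
Per cm^2 per 24h in mg: 2440 x 24 / (33 x 12) = 58560 / 396 = 147.88 mg/(cm^2*24h)


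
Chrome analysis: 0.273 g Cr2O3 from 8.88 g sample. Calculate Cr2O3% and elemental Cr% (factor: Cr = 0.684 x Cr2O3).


Cr2O3% = 0.273 / 8.88 x 100 = 3.07%
Cr% = 3.07 x 0.684 = 2.10%


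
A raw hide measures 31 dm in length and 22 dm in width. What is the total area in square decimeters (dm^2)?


Area = length x width
Area = 31 x 22 = 682 dm^2


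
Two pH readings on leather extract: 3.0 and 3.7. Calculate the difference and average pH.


Difference = 0.7
Average pH = 3.35


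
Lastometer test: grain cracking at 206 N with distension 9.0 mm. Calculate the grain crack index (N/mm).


Grain crack index = force / distension
Index = 206 / 9.0 = 22.9 N/mm


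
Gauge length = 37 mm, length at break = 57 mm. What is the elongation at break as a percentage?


Extension = 57 - 37 = 20 mm
Elongation = 20 / 37 x 100 = 54.1%


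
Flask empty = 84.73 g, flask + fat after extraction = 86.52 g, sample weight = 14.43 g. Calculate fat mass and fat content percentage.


Fat mass = 86.52 - 84.73 = 1.79 g
Fat% = 1.79 / 14.43 x 100 = 12.4%


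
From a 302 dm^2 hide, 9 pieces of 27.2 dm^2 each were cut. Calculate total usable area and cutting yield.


Usable area = 244.8 dm^2
Yield = 81.1%

Total usable = 9 x 27.2 = 244.8 dm^2
Yield = 244.8 / 302 x 100 = 81.1%


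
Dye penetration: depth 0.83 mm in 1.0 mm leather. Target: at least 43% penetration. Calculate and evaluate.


Penetration = 0.83 / 1.0 x 100 = 83.0%
Target: 43%
Meets target: Yes


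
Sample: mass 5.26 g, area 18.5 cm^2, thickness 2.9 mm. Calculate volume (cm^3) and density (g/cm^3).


Thickness in cm = 2.9 / 10 = 0.29 cm
Volume = 18.5 x 0.29 = 5.365 cm^3
Density = 5.26 / 5.365 = 0.980 g/cm^3


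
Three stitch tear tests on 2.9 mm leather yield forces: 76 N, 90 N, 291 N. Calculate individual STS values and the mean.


STS1 = 26.2 N/mm
STS2 = 31.0 N/mm
STS3 = 100.3 N/mm
Mean = 52.5 N/mm

STS1 = 76 / 2.9 = 26.2 N/mm
STS2 = 90 / 2.9 = 31.0 N/mm
STS3 = 291 / 2.9 = 100.3 N/mm
Mean = (26.2 + 31.0 + 100.3) / 3 = 52.5 N/mm


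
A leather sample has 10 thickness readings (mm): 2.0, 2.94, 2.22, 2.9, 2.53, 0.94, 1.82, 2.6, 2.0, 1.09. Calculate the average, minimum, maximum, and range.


Average = 2.10 mm
Min = 0.94 mm
Max = 2.94 mm
Range = 2.00 mm

Sum = 21.04
Average = 21.04 / 10 = 2.10 mm
Minimum = 0.94 mm
Maximum = 2.94 mm
Range = 2.94 - 0.94 = 2.00 mm


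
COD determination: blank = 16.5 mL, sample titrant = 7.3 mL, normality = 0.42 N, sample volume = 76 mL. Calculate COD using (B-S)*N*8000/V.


406.7 mg/L

COD = (16.5 - 7.3) x 0.42 x 8000 / 76
COD = 9.2 x 0.42 x 8000 / 76
COD = 406.7 mg/L


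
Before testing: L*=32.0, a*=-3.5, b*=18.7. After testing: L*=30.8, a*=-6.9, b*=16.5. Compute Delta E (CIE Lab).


Delta E = 4.22

dL = 30.8 - 32.0 = -1.2
da = -6.9 - (-3.5) = -3.4
db = 16.5 - 18.7 = -2.2
dE = sqrt((-1.2)^2 + (-3.4)^2 + (-2.2)^2) = 4.22


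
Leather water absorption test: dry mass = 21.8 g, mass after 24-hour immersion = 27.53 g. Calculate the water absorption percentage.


26.3%

Water absorbed = 27.53 - 21.8 = 5.73 g
WA% = 5.73 / 21.8 x 100 = 26.3%


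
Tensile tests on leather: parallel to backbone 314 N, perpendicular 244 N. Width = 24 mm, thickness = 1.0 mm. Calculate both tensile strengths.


Area = 24 x 1.0 = 24.0 mm^2
TS (parallel) = 314 / 24.0 = 13.08 N/mm^2
TS (perpendicular) = 244 / 24.0 = 10.17 N/mm^2


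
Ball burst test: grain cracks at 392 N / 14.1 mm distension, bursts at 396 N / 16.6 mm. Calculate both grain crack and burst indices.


Crack index = 27.8 N/mm
Burst index = 23.9 N/mm


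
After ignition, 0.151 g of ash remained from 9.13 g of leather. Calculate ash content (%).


1.65%

Ash% = 0.151 / 9.13 x 100
Ash% = 1.65%


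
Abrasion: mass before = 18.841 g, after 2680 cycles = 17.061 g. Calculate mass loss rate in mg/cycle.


Mass loss = 18.841 - 17.061 = 1.780 g
Rate = 1.780 / 2680 x 1000 = 0.664 mg/cycle


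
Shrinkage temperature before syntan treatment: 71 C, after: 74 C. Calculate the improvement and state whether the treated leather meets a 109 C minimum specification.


Improvement = 74 - 71 = 3 C
Spec check: 74 C >= 109 C? No


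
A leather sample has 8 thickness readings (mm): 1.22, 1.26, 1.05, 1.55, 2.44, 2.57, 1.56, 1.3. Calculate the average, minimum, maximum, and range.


Average = 1.62 mm
Min = 1.05 mm
Max = 2.57 mm
Range = 1.52 mm


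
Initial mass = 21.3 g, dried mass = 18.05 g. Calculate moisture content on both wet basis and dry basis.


Wet basis = 15.3%
Dry basis = 18.0%


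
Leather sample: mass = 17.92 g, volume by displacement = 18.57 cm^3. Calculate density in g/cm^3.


Density = mass / volume
Density = 17.92 / 18.57 = 0.965 g/cm^3


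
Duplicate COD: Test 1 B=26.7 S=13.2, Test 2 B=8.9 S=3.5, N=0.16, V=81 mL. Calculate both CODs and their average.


COD1 = 213.3 mg/L
COD2 = 85.3 mg/L
Average = 149.3 mg/L

COD1 = (26.7 - 13.2) x 0.16 x 8000 / 81 = 213.3 mg/L
COD2 = (8.9 - 3.5) x 0.16 x 8000 / 81 = 85.3 mg/L
Average = (213.3 + 85.3) / 2 = 149.3 mg/L


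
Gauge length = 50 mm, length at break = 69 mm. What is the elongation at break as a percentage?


Extension = 69 - 50 = 19 mm
Elongation = 19 / 50 x 100 = 38.0%


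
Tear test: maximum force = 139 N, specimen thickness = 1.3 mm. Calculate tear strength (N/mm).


106.9 N/mm


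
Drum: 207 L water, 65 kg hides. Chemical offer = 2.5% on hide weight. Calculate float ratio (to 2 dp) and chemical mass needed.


Float ratio = 3.18
Chemical needed = 1.625 kg


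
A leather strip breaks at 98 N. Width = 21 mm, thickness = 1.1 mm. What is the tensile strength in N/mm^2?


Cross-sectional area = 21 x 1.1 = 23.1 mm^2
Tensile strength = 98 / 23.1 = 4.24 N/mm^2


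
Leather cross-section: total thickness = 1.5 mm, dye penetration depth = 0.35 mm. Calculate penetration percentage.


23.3%


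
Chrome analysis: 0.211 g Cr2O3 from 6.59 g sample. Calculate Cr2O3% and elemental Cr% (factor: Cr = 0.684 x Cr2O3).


Cr2O3 = 3.20%
Cr = 2.19%


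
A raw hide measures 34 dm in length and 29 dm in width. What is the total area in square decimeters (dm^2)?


Area = length x width
Area = 34 x 29 = 986 dm^2


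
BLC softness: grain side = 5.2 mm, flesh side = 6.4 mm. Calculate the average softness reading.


Average = (5.2 + 6.4) / 2
Average = 5.80 mm


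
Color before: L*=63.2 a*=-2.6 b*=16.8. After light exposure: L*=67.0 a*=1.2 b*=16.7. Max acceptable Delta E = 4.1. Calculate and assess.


dL = 3.8, da = 3.8, db = -0.1
dE = sqrt((3.8)^2 + (3.8)^2 + (-0.1)^2) = 5.37
Max = 4.1
Passes: No


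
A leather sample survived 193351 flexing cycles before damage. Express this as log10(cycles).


log10(193351) = 5.29


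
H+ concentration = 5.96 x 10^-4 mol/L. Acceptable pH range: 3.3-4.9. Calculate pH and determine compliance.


pH = 3.22
Compliant: No

pH = -log10(5.96 x 10^-4) = 3.22
Range: 3.3 to 4.9
Compliant: No


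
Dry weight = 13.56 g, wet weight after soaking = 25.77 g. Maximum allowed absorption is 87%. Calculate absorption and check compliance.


WA = (25.77 - 13.56) / 13.56 x 100 = 90.0%
Maximum allowed: 87%
Compliant: No


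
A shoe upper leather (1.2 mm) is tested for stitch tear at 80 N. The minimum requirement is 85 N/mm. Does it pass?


STS = 80 / 1.2 = 66.7 N/mm
Minimum required: 85 N/mm
Passes: No


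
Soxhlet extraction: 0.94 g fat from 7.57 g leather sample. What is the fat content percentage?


Fat content = 0.94 / 7.57 x 100
Fat = 12.4%


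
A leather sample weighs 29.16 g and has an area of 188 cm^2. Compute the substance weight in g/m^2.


Substance weight = mass / area x 10000
SW = 29.16 / 188 x 10000
SW = 1551.1 g/m^2


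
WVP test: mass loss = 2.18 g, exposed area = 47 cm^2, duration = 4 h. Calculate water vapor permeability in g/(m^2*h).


WVP = mass_loss / (area x time) x 10000
WVP = 2.18 / (47 x 4) x 10000
WVP = 2.18 / 188 x 10000 = 115.96 g/(m^2*h)


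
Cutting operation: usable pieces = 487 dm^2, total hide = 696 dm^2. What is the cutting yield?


Yield = usable / total x 100
Yield = 487 / 696 x 100 = 70.0%


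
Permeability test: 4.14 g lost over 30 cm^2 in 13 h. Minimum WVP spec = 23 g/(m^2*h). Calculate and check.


WVP = 4.14 / (30 x 13) x 10000 = 106.15 g/(m^2*h)
Minimum: 23 g/(m^2*h)
Meets spec: Yes


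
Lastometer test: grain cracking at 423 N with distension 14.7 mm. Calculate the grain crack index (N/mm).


Grain crack index = force / distension
Index = 423 / 14.7 = 28.8 N/mm


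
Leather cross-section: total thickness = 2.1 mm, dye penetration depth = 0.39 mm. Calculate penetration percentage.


18.6%


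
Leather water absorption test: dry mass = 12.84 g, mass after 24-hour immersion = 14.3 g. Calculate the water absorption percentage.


11.4%

Water absorbed = 14.3 - 12.84 = 1.46 g
WA% = 1.46 / 12.84 x 100 = 11.4%


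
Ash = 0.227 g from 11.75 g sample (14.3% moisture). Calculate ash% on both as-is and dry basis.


As-is ash = 1.93%
Dry-basis ash = 2.25%


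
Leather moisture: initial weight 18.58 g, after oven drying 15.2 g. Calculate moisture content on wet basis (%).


18.2%

Moisture = 18.58 - 15.2 = 3.38 g
MC = 3.38 / 18.58 x 100 = 18.2%


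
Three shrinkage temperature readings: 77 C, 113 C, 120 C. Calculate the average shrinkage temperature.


Average = (77 + 113 + 120) / 3
Average = 310 / 3 = 103.3 C


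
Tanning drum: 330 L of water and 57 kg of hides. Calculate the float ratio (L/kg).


5.8

Float ratio = water / hide weight
Ratio = 330 / 57 = 5.8


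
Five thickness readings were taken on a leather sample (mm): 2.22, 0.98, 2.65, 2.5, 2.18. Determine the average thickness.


Sum = 2.22 + 0.98 + 2.65 + 2.5 + 2.18 = 10.53
Average = 10.53 / 5 = 2.11 mm


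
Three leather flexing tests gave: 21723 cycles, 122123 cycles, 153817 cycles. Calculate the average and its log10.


Average = (21723 + 122123 + 153817) / 3 = 99221 cycles
log10(99221) = 5.00


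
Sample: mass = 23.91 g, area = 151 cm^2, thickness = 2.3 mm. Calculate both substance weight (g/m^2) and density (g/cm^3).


Substance weight = 1583.4 g/m^2
Density = 0.688 g/cm^3

SW = 23.91 / 151 x 10000 = 1583.4 g/m^2
Volume = 151 x 2.3 / 10 = 34.73 cm^3
Density = 23.91 / 34.73 = 0.688 g/cm^3


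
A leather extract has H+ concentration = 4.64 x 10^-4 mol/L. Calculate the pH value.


pH = -log10[H+]
pH = -log10(4.64 x 10^-4) = 3.33


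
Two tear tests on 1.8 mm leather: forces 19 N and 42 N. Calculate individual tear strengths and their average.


Tear 1 = 10.6 N/mm
Tear 2 = 23.3 N/mm
Average = 17.0 N/mm


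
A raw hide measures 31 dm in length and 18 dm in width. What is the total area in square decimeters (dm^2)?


Area = length x width
Area = 31 x 18 = 558 dm^2


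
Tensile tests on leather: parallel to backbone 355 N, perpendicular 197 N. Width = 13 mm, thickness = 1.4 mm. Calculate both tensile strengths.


Parallel = 19.51 N/mm^2
Perpendicular = 10.82 N/mm^2

Area = 13 x 1.4 = 18.2 mm^2
TS (parallel) = 355 / 18.2 = 19.51 N/mm^2
TS (perpendicular) = 197 / 18.2 = 10.82 N/mm^2


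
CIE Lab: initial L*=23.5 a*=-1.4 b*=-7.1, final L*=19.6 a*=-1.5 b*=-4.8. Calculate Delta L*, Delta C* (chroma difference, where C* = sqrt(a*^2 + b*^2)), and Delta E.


Delta L* = 19.6 - 23.5 = -3.9
C1* = sqrt((-1.4)^2 + (-7.1)^2) = 7.237
C2* = sqrt((-1.5)^2 + (-4.8)^2) = 5.029
Delta C* = 5.029 - 7.237 = -2.21
Delta E = sqrt((-3.9)^2 + (-0.1)^2 + (2.3)^2) = 4.53


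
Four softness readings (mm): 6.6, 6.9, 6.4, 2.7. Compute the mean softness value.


Sum = 6.6 + 6.9 + 6.4 + 2.7
Mean = 22.6 / 4 = 5.65 mm


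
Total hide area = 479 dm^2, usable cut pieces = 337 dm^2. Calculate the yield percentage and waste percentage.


Yield = 337 / 479 x 100 = 70.4%
Waste = 479 - 337 = 142 dm^2
Waste% = 100 - 70.4 = 29.6%


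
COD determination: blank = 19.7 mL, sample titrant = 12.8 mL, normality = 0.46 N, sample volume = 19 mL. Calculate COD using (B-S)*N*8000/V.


COD = (19.7 - 12.8) x 0.46 x 8000 / 19
COD = 6.9 x 0.46 x 8000 / 19
COD = 1336.4 mg/L
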